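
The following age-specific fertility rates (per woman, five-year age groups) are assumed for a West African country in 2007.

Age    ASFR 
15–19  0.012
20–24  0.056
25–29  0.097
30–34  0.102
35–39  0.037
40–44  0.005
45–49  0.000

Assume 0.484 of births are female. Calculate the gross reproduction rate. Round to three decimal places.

0.748

Proportion female at birth = 0.484.
Sum of ASFRs = 0.012 + 0.056 + 0.097 + 0.102 + 0.037 + 0.005 + 0.000 = 0.309
TFR = 5 × 0.309 = 1.545
GRR = 0.484 × 1.545 = 0.74778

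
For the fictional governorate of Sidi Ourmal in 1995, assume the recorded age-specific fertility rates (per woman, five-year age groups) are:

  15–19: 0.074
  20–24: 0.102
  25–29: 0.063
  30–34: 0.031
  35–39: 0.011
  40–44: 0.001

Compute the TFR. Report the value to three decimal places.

1.410

Sum of ASFRs = 0.074 + 0.102 + 0.063 + 0.031 + 0.011 + 0.001 = 0.282
TFR = 5 × 0.282 = 1.41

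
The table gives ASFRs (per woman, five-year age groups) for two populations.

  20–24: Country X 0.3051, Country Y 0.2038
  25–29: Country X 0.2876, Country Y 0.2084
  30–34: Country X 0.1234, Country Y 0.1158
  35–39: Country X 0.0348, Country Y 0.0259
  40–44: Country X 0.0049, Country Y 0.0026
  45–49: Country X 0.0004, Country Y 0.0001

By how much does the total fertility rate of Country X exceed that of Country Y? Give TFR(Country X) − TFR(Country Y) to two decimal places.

1.00

Country X:
  Sum of ASFRs = 0.3051 + 0.2876 + 0.1234 + 0.0348 + 0.0049 + 0.0004 = 0.7562
  TFR = 5 × 0.7562 = 3.781
Country Y:
  Sum of ASFRs = 0.2038 + 0.2084 + 0.1158 + 0.0259 + 0.0026 + 0.0001 = 0.5566
  TFR = 5 × 0.5566 = 2.783
Difference = 3.781 − 2.783 = 0.998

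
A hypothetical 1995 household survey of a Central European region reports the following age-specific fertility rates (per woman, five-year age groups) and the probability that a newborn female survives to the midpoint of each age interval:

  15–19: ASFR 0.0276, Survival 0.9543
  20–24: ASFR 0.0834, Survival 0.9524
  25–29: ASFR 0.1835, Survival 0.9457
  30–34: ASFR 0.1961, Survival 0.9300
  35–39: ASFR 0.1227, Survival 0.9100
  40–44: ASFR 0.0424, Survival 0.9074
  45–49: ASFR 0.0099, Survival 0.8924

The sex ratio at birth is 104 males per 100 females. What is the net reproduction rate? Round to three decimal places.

Proportion female at birth = 100 / (100 + 104) = 0.49020.
Per-age-group product (5 × ASFR × survival probability):
  15–19: 5 × 0.0276 × 0.9543 = 0.13169
  20–24: 5 × 0.0834 × 0.9524 = 0.39715
  25–29: 5 × 0.1835 × 0.9457 = 0.86768
  30–34: 5 × 0.1961 × 0.9300 = 0.91187
  35–39: 5 × 0.1227 × 0.9100 = 0.55829
  40–44: 5 × 0.0424 × 0.9074 = 0.19237
  45–49: 5 × 0.0099 × 0.8924 = 0.04417
Sum = 3.10322
NRR = 0.49020 × 3.10322 = 1.52120
NRR > 1, so each generation more than replaces itself.

1.521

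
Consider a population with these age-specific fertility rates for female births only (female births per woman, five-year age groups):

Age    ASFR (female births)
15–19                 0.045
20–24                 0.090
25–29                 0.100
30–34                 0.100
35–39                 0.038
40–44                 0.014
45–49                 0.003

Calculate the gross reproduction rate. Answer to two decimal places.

Sum of female ASFRs = 0.045 + 0.090 + 0.100 + 0.100 + 0.038 + 0.014 + 0.003 = 0.390
GRR = 5 × 0.390 = 1.95

1.95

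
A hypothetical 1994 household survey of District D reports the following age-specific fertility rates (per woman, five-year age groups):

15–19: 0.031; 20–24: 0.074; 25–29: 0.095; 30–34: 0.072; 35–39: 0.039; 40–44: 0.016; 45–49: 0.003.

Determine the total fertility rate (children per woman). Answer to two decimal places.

Sum of ASFRs = 0.031 + 0.074 + 0.095 + 0.072 + 0.039 + 0.016 + 0.003 = 0.330
TFR = 5 × 0.330 = 1.65

1.65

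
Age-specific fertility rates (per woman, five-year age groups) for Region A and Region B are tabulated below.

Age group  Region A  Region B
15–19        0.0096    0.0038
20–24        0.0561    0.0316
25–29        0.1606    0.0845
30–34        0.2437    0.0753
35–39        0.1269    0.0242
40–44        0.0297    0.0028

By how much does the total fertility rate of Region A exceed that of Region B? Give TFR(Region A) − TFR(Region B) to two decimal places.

2.02

Region A:
  Sum of ASFRs = 0.0096 + 0.0561 + 0.1606 + 0.2437 + 0.1269 + 0.0297 = 0.6266
  TFR = 5 × 0.6266 = 3.133
Region B:
  Sum of ASFRs = 0.0038 + 0.0316 + 0.0845 + 0.0753 + 0.0242 + 0.0028 = 0.2222
  TFR = 5 × 0.2222 = 1.111
Difference = 3.133 − 1.111 = 2.022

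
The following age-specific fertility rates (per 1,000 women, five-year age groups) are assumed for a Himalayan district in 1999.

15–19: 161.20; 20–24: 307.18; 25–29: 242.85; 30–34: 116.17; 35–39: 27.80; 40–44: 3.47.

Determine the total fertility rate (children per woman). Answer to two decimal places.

Sum of ASFRs = 161.20 + 307.18 + 242.85 + 116.17 + 27.80 + 3.47 = 858.67
TFR = 5 × 858.67 / 1000 = 4.29335

4.29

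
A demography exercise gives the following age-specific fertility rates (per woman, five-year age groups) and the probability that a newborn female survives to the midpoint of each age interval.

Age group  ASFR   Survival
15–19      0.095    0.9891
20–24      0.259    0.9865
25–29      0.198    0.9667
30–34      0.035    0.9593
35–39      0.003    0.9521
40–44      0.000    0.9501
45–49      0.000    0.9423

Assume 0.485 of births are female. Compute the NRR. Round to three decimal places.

Proportion female at birth = 0.485.
Survival-weighted fertility by age (5·fₓ·Sₓ):
  15–19: 5 × 0.095 × 0.9891 = 0.46982
  20–24: 5 × 0.259 × 0.9865 = 1.27752
  25–29: 5 × 0.198 × 0.9667 = 0.95703
  30–34: 5 × 0.035 × 0.9593 = 0.16788
  35–39: 5 × 0.003 × 0.9521 = 0.01428
  40–44: 5 × 0.000 × 0.9501 = 0.00000
  45–49: 5 × 0.000 × 0.9423 = 0.00000
Sum = 2.88653
NRR = 0.485 × 2.88653 = 1.39997

1.400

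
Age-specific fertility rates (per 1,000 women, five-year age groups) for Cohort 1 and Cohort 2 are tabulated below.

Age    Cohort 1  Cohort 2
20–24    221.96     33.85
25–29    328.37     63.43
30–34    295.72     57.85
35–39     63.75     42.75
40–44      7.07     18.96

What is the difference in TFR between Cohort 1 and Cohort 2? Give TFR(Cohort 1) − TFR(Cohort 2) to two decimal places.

Cohort 1:
  Sum of ASFRs = 221.96 + 328.37 + 295.72 + 63.75 + 7.07 = 916.87
  TFR = 5 × 916.87 / 1000 = 4.58435
Cohort 2:
  Sum of ASFRs = 33.85 + 63.43 + 57.85 + 42.75 + 18.96 = 216.84
  TFR = 5 × 216.84 / 1000 = 1.0842
Difference = 4.58435 − 1.0842 = 3.50015

3.50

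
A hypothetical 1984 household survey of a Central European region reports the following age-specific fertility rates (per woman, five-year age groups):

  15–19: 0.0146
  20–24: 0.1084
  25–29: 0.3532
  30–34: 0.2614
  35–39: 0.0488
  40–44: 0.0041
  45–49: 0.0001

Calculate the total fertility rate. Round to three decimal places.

Sum of ASFRs = 0.0146 + 0.1084 + 0.3532 + 0.2614 + 0.0488 + 0.0041 + 0.0001 = 0.7906
TFR = 5 × 0.7906 = 3.953

3.953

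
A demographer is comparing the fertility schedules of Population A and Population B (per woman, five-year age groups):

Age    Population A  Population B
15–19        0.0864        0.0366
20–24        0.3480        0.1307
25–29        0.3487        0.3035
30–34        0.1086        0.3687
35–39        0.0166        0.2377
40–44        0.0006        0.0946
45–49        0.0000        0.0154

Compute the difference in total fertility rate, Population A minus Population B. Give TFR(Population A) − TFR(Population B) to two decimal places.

-1.39

Population A:
  Sum of ASFRs = 0.0864 + 0.3480 + 0.3487 + 0.1086 + 0.0166 + 0.0006 + 0.0000 = 0.9089
  TFR = 5 × 0.9089 = 4.5445
Population B:
  Sum of ASFRs = 0.0366 + 0.1307 + 0.3035 + 0.3687 + 0.2377 + 0.0946 + 0.0154 = 1.1872
  TFR = 5 × 1.1872 = 5.936
Difference = 4.5445 − 5.936 = -1.3915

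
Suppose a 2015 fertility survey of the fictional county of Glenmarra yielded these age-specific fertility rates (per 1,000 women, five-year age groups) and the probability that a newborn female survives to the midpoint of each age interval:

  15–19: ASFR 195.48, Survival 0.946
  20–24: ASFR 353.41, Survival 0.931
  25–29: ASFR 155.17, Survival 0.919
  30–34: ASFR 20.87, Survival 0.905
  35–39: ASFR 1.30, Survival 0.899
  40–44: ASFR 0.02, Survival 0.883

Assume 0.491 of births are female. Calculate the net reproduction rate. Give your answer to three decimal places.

Proportion female at birth = 0.491.
Survival-weighted fertility by age (5·fₓ·Sₓ):
  15–19: 5 × 195.48/1000 × 0.946 = 0.92462
  20–24: 5 × 353.41/1000 × 0.931 = 1.64512
  25–29: 5 × 155.17/1000 × 0.919 = 0.71301
  30–34: 5 × 20.87/1000 × 0.905 = 0.09444
  35–39: 5 × 1.30/1000 × 0.899 = 0.00584
  40–44: 5 × 0.02/1000 × 0.883 = 0.00009
Sum = 3.38312
NRR = 0.491 × 3.38312 = 1.66111
NRR > 1, so each generation more than replaces itself.

1.661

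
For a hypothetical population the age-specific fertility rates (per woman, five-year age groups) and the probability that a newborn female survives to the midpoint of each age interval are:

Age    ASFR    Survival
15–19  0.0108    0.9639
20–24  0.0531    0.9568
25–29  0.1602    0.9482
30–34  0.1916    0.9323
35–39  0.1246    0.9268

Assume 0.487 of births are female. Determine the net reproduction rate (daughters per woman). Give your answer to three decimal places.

1.235

Proportion female at birth = 0.487.
Each age group contributes 5 × ASFR × survival:
  15–19: 5 × 0.0108 × 0.9639 = 0.05205
  20–24: 5 × 0.0531 × 0.9568 = 0.25403
  25–29: 5 × 0.1602 × 0.9482 = 0.75951
  30–34: 5 × 0.1916 × 0.9323 = 0.89314
  35–39: 5 × 0.1246 × 0.9268 = 0.57740
Sum = 2.53613
NRR = 0.487 × 2.53613 = 1.23510
An NRR exceeding 1 indicates intrinsic growth under these rates.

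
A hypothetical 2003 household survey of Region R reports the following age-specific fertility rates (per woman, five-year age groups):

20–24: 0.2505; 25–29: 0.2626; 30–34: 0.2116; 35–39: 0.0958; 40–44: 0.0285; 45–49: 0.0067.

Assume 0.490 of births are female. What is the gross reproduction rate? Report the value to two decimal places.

Proportion female at birth = 0.490.
Sum of ASFRs = 0.2505 + 0.2626 + 0.2116 + 0.0958 + 0.0285 + 0.0067 = 0.8557
TFR = 5 × 0.8557 = 4.2785
GRR = 0.490 × 4.2785 = 2.09647

2.10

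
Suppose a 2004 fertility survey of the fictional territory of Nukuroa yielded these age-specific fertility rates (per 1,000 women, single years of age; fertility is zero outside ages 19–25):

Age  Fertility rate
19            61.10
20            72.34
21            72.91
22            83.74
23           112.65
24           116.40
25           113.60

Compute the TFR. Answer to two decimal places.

0.63

Sum of ASFRs = 61.10 + 72.34 + 72.91 + 83.74 + 112.65 + 116.40 + 113.60 = 632.74
TFR = 632.74 / 1000 = 0.63274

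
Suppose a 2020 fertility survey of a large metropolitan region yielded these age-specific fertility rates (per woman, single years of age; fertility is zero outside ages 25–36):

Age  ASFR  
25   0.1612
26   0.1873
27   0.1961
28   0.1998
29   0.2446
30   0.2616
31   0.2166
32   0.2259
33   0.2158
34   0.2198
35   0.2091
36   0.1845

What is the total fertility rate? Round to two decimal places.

Sum of ASFRs = 0.1612 + 0.1873 + 0.1961 + 0.1998 + 0.2446 + 0.2616 + 0.2166 + 0.2259 + 0.2158 + 0.2198 + 0.2091 + 0.1845 = 2.5223
TFR = 2.5223

2.52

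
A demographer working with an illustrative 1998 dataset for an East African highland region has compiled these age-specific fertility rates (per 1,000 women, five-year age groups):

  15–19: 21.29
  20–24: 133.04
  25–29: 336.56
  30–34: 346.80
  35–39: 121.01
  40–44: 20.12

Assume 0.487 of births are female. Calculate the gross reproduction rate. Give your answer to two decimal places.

2.38

Proportion female at birth = 0.487.
Sum of ASFRs = 21.29 + 133.04 + 336.56 + 346.80 + 121.01 + 20.12 = 978.82
TFR = 5 × 978.82 / 1000 = 4.8941
GRR = 0.487 × 4.8941 = 2.38343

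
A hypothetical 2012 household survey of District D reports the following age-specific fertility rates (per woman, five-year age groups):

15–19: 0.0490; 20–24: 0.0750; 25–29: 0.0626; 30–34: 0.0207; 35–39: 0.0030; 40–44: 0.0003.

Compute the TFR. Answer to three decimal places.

Sum of ASFRs = 0.0490 + 0.0750 + 0.0626 + 0.0207 + 0.0030 + 0.0003 = 0.2106
TFR = 5 × 0.2106 = 1.053

1.053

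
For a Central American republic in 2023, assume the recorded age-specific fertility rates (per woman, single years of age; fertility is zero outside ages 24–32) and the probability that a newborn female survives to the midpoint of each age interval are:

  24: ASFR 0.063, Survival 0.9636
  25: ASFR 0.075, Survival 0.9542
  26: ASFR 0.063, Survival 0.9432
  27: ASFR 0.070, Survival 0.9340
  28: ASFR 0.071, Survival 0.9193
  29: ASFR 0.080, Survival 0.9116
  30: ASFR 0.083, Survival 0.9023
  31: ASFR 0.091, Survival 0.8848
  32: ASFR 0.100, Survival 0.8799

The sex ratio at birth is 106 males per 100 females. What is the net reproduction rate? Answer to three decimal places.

0.310

Proportion female at birth = 100 / (100 + 106) = 0.48544.
Weighting each age-specific rate by interval width and survival:
  24: 1 × 0.063 × 0.9636 = 0.06071
  25: 1 × 0.075 × 0.9542 = 0.07157
  26: 1 × 0.063 × 0.9432 = 0.05942
  27: 1 × 0.070 × 0.9340 = 0.06538
  28: 1 × 0.071 × 0.9193 = 0.06527
  29: 1 × 0.080 × 0.9116 = 0.07293
  30: 1 × 0.083 × 0.9023 = 0.07489
  31: 1 × 0.091 × 0.8848 = 0.08052
  32: 1 × 0.100 × 0.8799 = 0.08799
Sum = 0.63868
NRR = 0.48544 × 0.63868 = 0.31004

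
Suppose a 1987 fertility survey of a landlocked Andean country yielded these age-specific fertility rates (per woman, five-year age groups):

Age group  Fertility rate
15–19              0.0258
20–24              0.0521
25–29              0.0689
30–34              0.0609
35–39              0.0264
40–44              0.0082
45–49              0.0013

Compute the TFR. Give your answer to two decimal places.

1.22

Sum of ASFRs = 0.0258 + 0.0521 + 0.0689 + 0.0609 + 0.0264 + 0.0082 + 0.0013 = 0.2436
TFR = 5 × 0.2436 = 1.218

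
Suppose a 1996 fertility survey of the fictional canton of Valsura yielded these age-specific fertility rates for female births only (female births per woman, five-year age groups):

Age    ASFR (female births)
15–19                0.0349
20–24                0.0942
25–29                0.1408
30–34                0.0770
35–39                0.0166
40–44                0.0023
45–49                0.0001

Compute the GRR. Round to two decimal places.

1.83

Sum of female ASFRs = 0.0349 + 0.0942 + 0.1408 + 0.0770 + 0.0166 + 0.0023 + 0.0001 = 0.3659
GRR = 5 × 0.3659 = 1.8295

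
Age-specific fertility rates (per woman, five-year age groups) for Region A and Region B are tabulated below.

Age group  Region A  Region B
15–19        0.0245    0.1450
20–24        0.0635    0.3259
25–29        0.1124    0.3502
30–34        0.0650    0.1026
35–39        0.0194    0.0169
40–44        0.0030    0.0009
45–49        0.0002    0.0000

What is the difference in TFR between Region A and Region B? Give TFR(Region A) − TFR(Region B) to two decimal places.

Region A:
  Sum of ASFRs = 0.0245 + 0.0635 + 0.1124 + 0.0650 + 0.0194 + 0.0030 + 0.0002 = 0.2880
  TFR = 5 × 0.2880 = 1.44
Region B:
  Sum of ASFRs = 0.1450 + 0.3259 + 0.3502 + 0.1026 + 0.0169 + 0.0009 + 0.0000 = 0.9415
  TFR = 5 × 0.9415 = 4.7075
Difference = 1.44 − 4.7075 = -3.2675

-3.27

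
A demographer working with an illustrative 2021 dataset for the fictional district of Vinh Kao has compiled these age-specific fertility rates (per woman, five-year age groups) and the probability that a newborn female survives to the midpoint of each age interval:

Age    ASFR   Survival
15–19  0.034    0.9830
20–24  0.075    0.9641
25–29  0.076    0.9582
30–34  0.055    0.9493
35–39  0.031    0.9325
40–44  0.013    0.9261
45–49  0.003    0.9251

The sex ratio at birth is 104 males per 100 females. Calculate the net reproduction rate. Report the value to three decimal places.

Proportion female at birth = 100 / (100 + 104) = 0.49020.
Weighting each age-specific rate by interval width and survival:
  15–19: 5 × 0.034 × 0.9830 = 0.16711
  20–24: 5 × 0.075 × 0.9641 = 0.36154
  25–29: 5 × 0.076 × 0.9582 = 0.36412
  30–34: 5 × 0.055 × 0.9493 = 0.26106
  35–39: 5 × 0.031 × 0.9325 = 0.14454
  40–44: 5 × 0.013 × 0.9261 = 0.06020
  45–49: 5 × 0.003 × 0.9251 = 0.01388
Sum = 1.37245
NRR = 0.49020 × 1.37245 = 0.67277

0.673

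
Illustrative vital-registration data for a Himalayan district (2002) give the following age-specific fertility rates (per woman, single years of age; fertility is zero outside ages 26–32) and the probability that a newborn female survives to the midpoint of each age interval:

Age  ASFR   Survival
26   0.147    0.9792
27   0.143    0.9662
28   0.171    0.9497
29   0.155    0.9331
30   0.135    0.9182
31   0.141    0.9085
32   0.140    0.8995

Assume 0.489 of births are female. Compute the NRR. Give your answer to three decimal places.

0.473

Proportion female at birth = 0.489.
Per-age-group product (1 × ASFR × survival probability):
  26: 1 × 0.147 × 0.9792 = 0.14394
  27: 1 × 0.143 × 0.9662 = 0.13817
  28: 1 × 0.171 × 0.9497 = 0.16240
  29: 1 × 0.155 × 0.9331 = 0.14463
  30: 1 × 0.135 × 0.9182 = 0.12396
  31: 1 × 0.141 × 0.9085 = 0.12810
  32: 1 × 0.140 × 0.8995 = 0.12593
Sum = 0.96713
NRR = 0.489 × 0.96713 = 0.47293
NRR < 1, so the cohort does not fully replace itself.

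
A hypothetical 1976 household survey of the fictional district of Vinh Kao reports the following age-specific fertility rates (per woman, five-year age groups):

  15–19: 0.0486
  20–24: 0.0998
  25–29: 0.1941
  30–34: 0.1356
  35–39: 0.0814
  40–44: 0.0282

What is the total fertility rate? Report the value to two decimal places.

2.94

Sum of ASFRs = 0.0486 + 0.0998 + 0.1941 + 0.1356 + 0.0814 + 0.0282 = 0.5877
TFR = 5 × 0.5877 = 2.9385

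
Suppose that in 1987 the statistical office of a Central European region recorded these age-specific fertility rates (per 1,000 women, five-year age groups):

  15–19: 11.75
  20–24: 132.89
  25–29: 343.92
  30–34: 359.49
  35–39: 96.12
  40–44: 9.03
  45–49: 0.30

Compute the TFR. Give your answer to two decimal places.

Sum of ASFRs = 11.75 + 132.89 + 343.92 + 359.49 + 96.12 + 9.03 + 0.30 = 953.50
TFR = 5 × 953.50 / 1000 = 4.7675

4.77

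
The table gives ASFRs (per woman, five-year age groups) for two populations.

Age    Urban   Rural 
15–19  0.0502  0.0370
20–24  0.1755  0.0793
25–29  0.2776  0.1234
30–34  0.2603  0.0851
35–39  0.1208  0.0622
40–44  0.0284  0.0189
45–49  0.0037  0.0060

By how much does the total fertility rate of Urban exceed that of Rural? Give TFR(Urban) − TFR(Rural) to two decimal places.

Urban:
  Sum of ASFRs = 0.0502 + 0.1755 + 0.2776 + 0.2603 + 0.1208 + 0.0284 + 0.0037 = 0.9165
  TFR = 5 × 0.9165 = 4.5825
Rural:
  Sum of ASFRs = 0.0370 + 0.0793 + 0.1234 + 0.0851 + 0.0622 + 0.0189 + 0.0060 = 0.4119
  TFR = 5 × 0.4119 = 2.0595
Difference = 4.5825 − 2.0595 = 2.523

2.52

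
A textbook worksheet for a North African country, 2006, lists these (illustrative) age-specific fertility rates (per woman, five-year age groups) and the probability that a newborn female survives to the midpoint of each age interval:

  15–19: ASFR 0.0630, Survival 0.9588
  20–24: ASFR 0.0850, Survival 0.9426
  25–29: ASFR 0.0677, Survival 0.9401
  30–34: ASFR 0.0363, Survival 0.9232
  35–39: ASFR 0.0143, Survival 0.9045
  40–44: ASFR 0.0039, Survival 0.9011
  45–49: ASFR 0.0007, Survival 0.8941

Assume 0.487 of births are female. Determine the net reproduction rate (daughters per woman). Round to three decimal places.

Proportion female at birth = 0.487.
Weighting each age-specific rate by interval width and survival:
  15–19: 5 × 0.0630 × 0.9588 = 0.30202
  20–24: 5 × 0.0850 × 0.9426 = 0.40061
  25–29: 5 × 0.0677 × 0.9401 = 0.31822
  30–34: 5 × 0.0363 × 0.9232 = 0.16756
  35–39: 5 × 0.0143 × 0.9045 = 0.06467
  40–44: 5 × 0.0039 × 0.9011 = 0.01757
  45–49: 5 × 0.0007 × 0.8941 = 0.00313
Sum = 1.27378
NRR = 0.487 × 1.27378 = 0.62033

0.620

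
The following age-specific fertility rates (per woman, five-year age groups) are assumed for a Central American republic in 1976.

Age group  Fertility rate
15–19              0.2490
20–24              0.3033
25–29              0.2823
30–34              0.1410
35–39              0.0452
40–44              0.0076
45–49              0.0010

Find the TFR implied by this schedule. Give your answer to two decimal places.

5.15

Sum of ASFRs = 0.2490 + 0.3033 + 0.2823 + 0.1410 + 0.0452 + 0.0076 + 0.0010 = 1.0294
TFR = 5 × 1.0294 = 5.147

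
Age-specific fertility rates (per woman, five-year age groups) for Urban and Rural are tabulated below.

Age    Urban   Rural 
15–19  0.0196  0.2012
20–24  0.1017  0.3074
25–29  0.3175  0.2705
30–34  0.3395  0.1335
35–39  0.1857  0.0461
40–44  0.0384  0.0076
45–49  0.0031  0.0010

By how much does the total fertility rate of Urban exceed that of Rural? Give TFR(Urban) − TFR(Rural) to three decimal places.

Urban:
  Sum of ASFRs = 0.0196 + 0.1017 + 0.3175 + 0.3395 + 0.1857 + 0.0384 + 0.0031 = 1.0055
  TFR = 5 × 1.0055 = 5.0275
Rural:
  Sum of ASFRs = 0.2012 + 0.3074 + 0.2705 + 0.1335 + 0.0461 + 0.0076 + 0.0010 = 0.9673
  TFR = 5 × 0.9673 = 4.8365
Difference = 5.0275 − 4.8365 = 0.191

0.191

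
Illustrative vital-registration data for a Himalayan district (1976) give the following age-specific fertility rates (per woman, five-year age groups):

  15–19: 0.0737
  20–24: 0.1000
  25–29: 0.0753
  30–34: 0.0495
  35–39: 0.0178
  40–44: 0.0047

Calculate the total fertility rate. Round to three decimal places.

Sum of ASFRs = 0.0737 + 0.1000 + 0.0753 + 0.0495 + 0.0178 + 0.0047 = 0.3210
TFR = 5 × 0.3210 = 1.605

1.605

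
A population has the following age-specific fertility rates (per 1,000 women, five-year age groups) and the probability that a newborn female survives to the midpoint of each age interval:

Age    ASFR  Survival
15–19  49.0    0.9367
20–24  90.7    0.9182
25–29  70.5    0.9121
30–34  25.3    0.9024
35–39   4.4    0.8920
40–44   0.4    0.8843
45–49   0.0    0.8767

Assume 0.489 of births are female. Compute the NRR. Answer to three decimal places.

Proportion female at birth = 0.489.
Each age group contributes 5 × ASFR × survival:
  15–19: 5 × 49.0/1000 × 0.9367 = 0.22949
  20–24: 5 × 90.7/1000 × 0.9182 = 0.41640
  25–29: 5 × 70.5/1000 × 0.9121 = 0.32152
  30–34: 5 × 25.3/1000 × 0.9024 = 0.11415
  35–39: 5 × 4.4/1000 × 0.8920 = 0.01962
  40–44: 5 × 0.4/1000 × 0.8843 = 0.00177
  45–49: 5 × 0.0/1000 × 0.8767 = 0.00000
Sum = 1.10295
NRR = 0.489 × 1.10295 = 0.53934
With NRR below 1 the population is below replacement fertility.

0.539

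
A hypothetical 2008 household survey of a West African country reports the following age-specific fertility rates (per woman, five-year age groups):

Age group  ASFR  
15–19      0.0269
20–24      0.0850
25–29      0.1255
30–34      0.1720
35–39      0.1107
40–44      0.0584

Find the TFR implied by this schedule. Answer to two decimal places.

Sum of ASFRs = 0.0269 + 0.0850 + 0.1255 + 0.1720 + 0.1107 + 0.0584 = 0.5785
TFR = 5 × 0.5785 = 2.8925

2.89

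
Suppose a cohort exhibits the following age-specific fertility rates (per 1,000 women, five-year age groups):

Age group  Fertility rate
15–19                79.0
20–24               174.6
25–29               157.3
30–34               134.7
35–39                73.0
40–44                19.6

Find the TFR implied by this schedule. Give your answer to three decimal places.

3.191

Sum of ASFRs = 79.0 + 174.6 + 157.3 + 134.7 + 73.0 + 19.6 = 638.2
TFR = 5 × 638.2 / 1000 = 3.191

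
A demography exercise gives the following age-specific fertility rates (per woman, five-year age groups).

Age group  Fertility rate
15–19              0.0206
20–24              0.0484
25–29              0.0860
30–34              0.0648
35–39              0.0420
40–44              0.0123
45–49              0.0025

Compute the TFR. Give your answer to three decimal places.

1.383

Sum of ASFRs = 0.0206 + 0.0484 + 0.0860 + 0.0648 + 0.0420 + 0.0123 + 0.0025 = 0.2766
TFR = 5 × 0.2766 = 1.383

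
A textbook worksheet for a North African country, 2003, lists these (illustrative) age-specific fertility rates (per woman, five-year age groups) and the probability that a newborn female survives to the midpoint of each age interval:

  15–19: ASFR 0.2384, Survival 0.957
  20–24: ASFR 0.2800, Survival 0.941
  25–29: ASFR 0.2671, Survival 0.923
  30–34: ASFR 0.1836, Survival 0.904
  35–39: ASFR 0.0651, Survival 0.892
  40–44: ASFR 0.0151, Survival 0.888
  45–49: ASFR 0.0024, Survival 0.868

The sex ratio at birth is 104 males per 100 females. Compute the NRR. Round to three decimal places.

Proportion female at birth = 100 / (100 + 104) = 0.49020.
Per-age-group product (5 × ASFR × survival probability):
  15–19: 5 × 0.2384 × 0.957 = 1.14074
  20–24: 5 × 0.2800 × 0.941 = 1.31740
  25–29: 5 × 0.2671 × 0.923 = 1.23267
  30–34: 5 × 0.1836 × 0.904 = 0.82987
  35–39: 5 × 0.0651 × 0.892 = 0.29035
  40–44: 5 × 0.0151 × 0.888 = 0.06704
  45–49: 5 × 0.0024 × 0.868 = 0.01042
Sum = 4.88849
NRR = 0.49020 × 4.88849 = 2.39634

2.396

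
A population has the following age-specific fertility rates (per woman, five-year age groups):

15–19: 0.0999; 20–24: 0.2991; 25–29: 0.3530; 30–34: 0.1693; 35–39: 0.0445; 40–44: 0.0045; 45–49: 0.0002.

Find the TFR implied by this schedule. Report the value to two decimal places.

Sum of ASFRs = 0.0999 + 0.2991 + 0.3530 + 0.1693 + 0.0445 + 0.0045 + 0.0002 = 0.9705
TFR = 5 × 0.9705 = 4.8525

4.85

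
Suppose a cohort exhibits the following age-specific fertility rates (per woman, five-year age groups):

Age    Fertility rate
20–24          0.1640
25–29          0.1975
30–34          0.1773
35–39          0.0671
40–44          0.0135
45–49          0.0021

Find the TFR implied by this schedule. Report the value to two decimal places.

Sum of ASFRs = 0.1640 + 0.1975 + 0.1773 + 0.0671 + 0.0135 + 0.0021 = 0.6215
TFR = 5 × 0.6215 = 3.1075

3.11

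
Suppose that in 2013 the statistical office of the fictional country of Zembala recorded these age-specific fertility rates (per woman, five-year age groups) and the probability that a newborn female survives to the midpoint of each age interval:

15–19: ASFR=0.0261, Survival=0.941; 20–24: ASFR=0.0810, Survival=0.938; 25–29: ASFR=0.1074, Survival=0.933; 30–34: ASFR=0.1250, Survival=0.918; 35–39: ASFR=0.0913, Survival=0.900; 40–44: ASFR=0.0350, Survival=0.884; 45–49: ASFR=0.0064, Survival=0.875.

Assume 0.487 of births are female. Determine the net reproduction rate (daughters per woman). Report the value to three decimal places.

1.057

Proportion female at birth = 0.487.
Survival-weighted fertility by age (5·fₓ·Sₓ):
  15–19: 5 × 0.0261 × 0.941 = 0.12280
  20–24: 5 × 0.0810 × 0.938 = 0.37989
  25–29: 5 × 0.1074 × 0.933 = 0.50102
  30–34: 5 × 0.1250 × 0.918 = 0.57375
  35–39: 5 × 0.0913 × 0.900 = 0.41085
  40–44: 5 × 0.0350 × 0.884 = 0.15470
  45–49: 5 × 0.0064 × 0.875 = 0.02800
Sum = 2.17101
NRR = 0.487 × 2.17101 = 1.05728
With NRR above 1 the population is above replacement fertility.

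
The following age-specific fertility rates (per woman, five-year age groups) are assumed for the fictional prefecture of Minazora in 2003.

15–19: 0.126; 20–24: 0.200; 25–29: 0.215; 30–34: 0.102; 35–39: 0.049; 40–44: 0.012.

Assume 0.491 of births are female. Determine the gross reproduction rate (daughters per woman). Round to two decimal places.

Proportion female at birth = 0.491.
Sum of ASFRs = 0.126 + 0.200 + 0.215 + 0.102 + 0.049 + 0.012 = 0.704
TFR = 5 × 0.704 = 3.52
GRR = 0.491 × 3.52 = 1.72832

1.73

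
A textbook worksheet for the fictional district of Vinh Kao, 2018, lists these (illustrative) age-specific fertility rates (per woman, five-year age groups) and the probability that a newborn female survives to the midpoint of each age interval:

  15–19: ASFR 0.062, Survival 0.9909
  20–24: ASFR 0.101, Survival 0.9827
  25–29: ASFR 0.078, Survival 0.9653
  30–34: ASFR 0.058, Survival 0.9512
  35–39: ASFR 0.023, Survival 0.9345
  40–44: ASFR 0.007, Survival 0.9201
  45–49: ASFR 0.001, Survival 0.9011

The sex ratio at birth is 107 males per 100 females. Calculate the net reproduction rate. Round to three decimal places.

Proportion female at birth = 100 / (100 + 107) = 0.48309.
Per-age-group product (5 × ASFR × survival probability):
  15–19: 5 × 0.062 × 0.9909 = 0.30718
  20–24: 5 × 0.101 × 0.9827 = 0.49626
  25–29: 5 × 0.078 × 0.9653 = 0.37647
  30–34: 5 × 0.058 × 0.9512 = 0.27585
  35–39: 5 × 0.023 × 0.9345 = 0.10747
  40–44: 5 × 0.007 × 0.9201 = 0.03220
  45–49: 5 × 0.001 × 0.9011 = 0.00451
Sum = 1.59994
NRR = 0.48309 × 1.59994 = 0.77292

0.773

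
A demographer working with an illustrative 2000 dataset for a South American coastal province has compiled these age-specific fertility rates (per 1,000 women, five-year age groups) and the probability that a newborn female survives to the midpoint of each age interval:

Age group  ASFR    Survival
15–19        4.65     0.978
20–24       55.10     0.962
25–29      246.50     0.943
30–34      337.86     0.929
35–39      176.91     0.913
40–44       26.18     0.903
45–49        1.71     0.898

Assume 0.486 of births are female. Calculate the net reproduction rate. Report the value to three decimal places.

1.921

Proportion female at birth = 0.486.
Weighting each age-specific rate by interval width and survival:
  15–19: 5 × 4.65/1000 × 0.978 = 0.02274
  20–24: 5 × 55.10/1000 × 0.962 = 0.26503
  25–29: 5 × 246.50/1000 × 0.943 = 1.16225
  30–34: 5 × 337.86/1000 × 0.929 = 1.56936
  35–39: 5 × 176.91/1000 × 0.913 = 0.80759
  40–44: 5 × 26.18/1000 × 0.903 = 0.11820
  45–49: 5 × 1.71/1000 × 0.898 = 0.00768
Sum = 3.95285
NRR = 0.486 × 3.95285 = 1.92109
NRR > 1, so each generation more than replaces itself.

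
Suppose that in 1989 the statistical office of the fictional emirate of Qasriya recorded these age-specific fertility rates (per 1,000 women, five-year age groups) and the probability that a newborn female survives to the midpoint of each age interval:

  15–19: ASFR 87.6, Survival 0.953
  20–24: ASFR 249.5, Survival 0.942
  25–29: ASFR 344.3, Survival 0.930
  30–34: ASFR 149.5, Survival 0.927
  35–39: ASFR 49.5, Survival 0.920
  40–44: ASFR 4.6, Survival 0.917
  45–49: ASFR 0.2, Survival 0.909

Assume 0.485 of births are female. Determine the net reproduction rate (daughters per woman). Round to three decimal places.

2.006

Proportion female at birth = 0.485.
Weighting each age-specific rate by interval width and survival:
  15–19: 5 × 87.6/1000 × 0.953 = 0.41741
  20–24: 5 × 249.5/1000 × 0.942 = 1.17515
  25–29: 5 × 344.3/1000 × 0.930 = 1.60100
  30–34: 5 × 149.5/1000 × 0.927 = 0.69293
  35–39: 5 × 49.5/1000 × 0.920 = 0.22770
  40–44: 5 × 4.6/1000 × 0.917 = 0.02109
  45–49: 5 × 0.2/1000 × 0.909 = 0.00091
Sum = 4.13619
NRR = 0.485 × 4.13619 = 2.00605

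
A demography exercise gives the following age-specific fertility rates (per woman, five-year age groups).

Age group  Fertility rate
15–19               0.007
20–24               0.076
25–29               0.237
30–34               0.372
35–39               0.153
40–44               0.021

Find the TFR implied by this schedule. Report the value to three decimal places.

4.330

Sum of ASFRs = 0.007 + 0.076 + 0.237 + 0.372 + 0.153 + 0.021 = 0.866
TFR = 5 × 0.866 = 4.33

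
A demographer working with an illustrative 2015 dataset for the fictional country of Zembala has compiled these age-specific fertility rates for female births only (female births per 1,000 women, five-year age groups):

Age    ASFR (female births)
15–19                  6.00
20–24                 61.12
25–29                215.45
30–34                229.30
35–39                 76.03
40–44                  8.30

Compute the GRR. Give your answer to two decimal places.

2.98

Sum of female ASFRs = 6.00 + 61.12 + 215.45 + 229.30 + 76.03 + 8.30 = 596.20
GRR = 5 × 596.20 / 1000 = 2.981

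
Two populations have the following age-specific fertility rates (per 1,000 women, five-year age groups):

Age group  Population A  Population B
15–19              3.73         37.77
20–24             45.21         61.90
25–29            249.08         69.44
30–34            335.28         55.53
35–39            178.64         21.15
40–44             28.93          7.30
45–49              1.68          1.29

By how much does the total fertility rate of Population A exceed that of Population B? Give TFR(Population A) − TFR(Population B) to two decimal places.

Population A:
  Sum of ASFRs = 3.73 + 45.21 + 249.08 + 335.28 + 178.64 + 28.93 + 1.68 = 842.55
  TFR = 5 × 842.55 / 1000 = 4.21275
Population B:
  Sum of ASFRs = 37.77 + 61.90 + 69.44 + 55.53 + 21.15 + 7.30 + 1.29 = 254.38
  TFR = 5 × 254.38 / 1000 = 1.2719
Difference = 4.21275 − 1.2719 = 2.94085

2.94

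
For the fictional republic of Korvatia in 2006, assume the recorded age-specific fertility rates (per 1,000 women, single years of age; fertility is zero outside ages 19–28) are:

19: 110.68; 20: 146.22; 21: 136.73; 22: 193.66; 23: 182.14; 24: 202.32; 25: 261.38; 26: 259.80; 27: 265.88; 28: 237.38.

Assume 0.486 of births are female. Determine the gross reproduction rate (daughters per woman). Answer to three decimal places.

Proportion female at birth = 0.486.
Sum of ASFRs = 110.68 + 146.22 + 136.73 + 193.66 + 182.14 + 202.32 + 261.38 + 259.80 + 265.88 + 237.38 = 1996.19
TFR = 1996.19 / 1000 = 1.99619
GRR = 0.486 × 1.99619 = 0.97015

0.970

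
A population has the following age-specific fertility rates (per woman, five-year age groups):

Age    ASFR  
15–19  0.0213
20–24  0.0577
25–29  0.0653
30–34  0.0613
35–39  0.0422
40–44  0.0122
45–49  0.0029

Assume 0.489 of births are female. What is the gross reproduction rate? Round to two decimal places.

Proportion female at birth = 0.489.
Sum of ASFRs = 0.0213 + 0.0577 + 0.0653 + 0.0613 + 0.0422 + 0.0122 + 0.0029 = 0.2629
TFR = 5 × 0.2629 = 1.3145
GRR = 0.489 × 1.3145 = 0.64279

0.64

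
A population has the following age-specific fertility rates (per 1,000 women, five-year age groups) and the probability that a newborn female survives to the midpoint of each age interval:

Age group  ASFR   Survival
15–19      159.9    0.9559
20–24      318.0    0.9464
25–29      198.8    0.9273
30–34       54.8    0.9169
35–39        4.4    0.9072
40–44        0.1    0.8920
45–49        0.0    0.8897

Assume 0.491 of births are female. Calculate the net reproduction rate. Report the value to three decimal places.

Proportion female at birth = 0.491.
Weighting each age-specific rate by interval width and survival:
  15–19: 5 × 159.9/1000 × 0.9559 = 0.76424
  20–24: 5 × 318.0/1000 × 0.9464 = 1.50478
  25–29: 5 × 198.8/1000 × 0.9273 = 0.92174
  30–34: 5 × 54.8/1000 × 0.9169 = 0.25123
  35–39: 5 × 4.4/1000 × 0.9072 = 0.01996
  40–44: 5 × 0.1/1000 × 0.8920 = 0.00045
  45–49: 5 × 0.0/1000 × 0.8897 = 0.00000
Sum = 3.46240
NRR = 0.491 × 3.46240 = 1.70004
An NRR exceeding 1 indicates intrinsic growth under these rates.

1.700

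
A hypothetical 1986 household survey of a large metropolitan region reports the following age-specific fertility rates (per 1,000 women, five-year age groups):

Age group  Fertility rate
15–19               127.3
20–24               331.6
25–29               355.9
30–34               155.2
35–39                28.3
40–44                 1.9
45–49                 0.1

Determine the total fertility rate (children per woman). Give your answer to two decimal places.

Sum of ASFRs = 127.3 + 331.6 + 355.9 + 155.2 + 28.3 + 1.9 + 0.1 = 1000.3
TFR = 5 × 1000.3 / 1000 = 5.0015

5.00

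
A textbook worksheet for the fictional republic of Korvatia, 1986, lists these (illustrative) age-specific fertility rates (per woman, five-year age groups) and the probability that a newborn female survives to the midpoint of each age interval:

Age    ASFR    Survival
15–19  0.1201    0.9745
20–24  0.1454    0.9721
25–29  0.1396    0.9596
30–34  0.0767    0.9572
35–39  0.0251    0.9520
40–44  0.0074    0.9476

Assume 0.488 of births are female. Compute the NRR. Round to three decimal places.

1.212

Proportion female at birth = 0.488.
Weighting each age-specific rate by interval width and survival:
  15–19: 5 × 0.1201 × 0.9745 = 0.58519
  20–24: 5 × 0.1454 × 0.9721 = 0.70672
  25–29: 5 × 0.1396 × 0.9596 = 0.66980
  30–34: 5 × 0.0767 × 0.9572 = 0.36709
  35–39: 5 × 0.0251 × 0.9520 = 0.11948
  40–44: 5 × 0.0074 × 0.9476 = 0.03506
Sum = 2.48334
NRR = 0.488 × 2.48334 = 1.21187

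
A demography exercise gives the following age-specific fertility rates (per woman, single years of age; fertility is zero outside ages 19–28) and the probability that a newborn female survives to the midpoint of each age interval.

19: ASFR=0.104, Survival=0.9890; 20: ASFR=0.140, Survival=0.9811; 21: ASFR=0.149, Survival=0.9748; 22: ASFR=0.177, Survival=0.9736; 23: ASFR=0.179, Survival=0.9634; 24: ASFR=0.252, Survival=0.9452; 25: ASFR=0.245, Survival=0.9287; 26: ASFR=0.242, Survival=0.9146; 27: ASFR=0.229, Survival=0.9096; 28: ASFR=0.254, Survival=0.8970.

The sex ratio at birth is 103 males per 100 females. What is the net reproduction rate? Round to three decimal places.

Proportion female at birth = 100 / (100 + 103) = 0.49261.
Per-age-group product (1 × ASFR × survival probability):
  19: 1 × 0.104 × 0.9890 = 0.10286
  20: 1 × 0.140 × 0.9811 = 0.13735
  21: 1 × 0.149 × 0.9748 = 0.14525
  22: 1 × 0.177 × 0.9736 = 0.17233
  23: 1 × 0.179 × 0.9634 = 0.17245
  24: 1 × 0.252 × 0.9452 = 0.23819
  25: 1 × 0.245 × 0.9287 = 0.22753
  26: 1 × 0.242 × 0.9146 = 0.22133
  27: 1 × 0.229 × 0.9096 = 0.20830
  28: 1 × 0.254 × 0.8970 = 0.22784
Sum = 1.85343
NRR = 0.49261 × 1.85343 = 0.91302
With NRR below 1 the population is below replacement fertility.

0.913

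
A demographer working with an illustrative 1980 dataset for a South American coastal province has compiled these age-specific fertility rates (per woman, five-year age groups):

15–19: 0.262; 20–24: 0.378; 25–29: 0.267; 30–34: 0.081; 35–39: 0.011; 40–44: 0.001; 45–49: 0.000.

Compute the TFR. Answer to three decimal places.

5.000

Sum of ASFRs = 0.262 + 0.378 + 0.267 + 0.081 + 0.011 + 0.001 + 0.000 = 1.000
TFR = 5 × 1.000 = 5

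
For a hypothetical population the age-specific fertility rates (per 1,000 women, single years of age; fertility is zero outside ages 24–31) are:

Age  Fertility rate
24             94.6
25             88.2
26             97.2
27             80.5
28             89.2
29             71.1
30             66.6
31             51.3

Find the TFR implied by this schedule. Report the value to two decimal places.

0.64

Sum of ASFRs = 94.6 + 88.2 + 97.2 + 80.5 + 89.2 + 71.1 + 66.6 + 51.3 = 638.7
TFR = 638.7 / 1000 = 0.6387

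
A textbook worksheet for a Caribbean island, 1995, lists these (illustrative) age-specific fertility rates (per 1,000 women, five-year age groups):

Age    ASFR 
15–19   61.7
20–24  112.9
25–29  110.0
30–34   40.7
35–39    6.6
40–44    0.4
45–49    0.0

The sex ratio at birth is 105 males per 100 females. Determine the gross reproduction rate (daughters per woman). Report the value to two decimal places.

Proportion female at birth = 100 / (100 + 105) = 0.48780.
Sum of ASFRs = 61.7 + 112.9 + 110.0 + 40.7 + 6.6 + 0.4 + 0.0 = 332.3
TFR = 5 × 332.3 / 1000 = 1.6615
GRR = 0.48780 × 1.6615 = 0.81048

0.81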